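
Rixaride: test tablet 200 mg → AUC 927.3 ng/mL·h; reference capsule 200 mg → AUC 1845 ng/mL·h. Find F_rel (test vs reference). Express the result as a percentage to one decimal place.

F_rel = (AUC_test/D_test) / (AUC_ref/D_ref)
      = (927.3/200) / (1845/200)
      = 4.6365 / 9.225 = 0.5026 = 50.26%

F_rel = 50.3%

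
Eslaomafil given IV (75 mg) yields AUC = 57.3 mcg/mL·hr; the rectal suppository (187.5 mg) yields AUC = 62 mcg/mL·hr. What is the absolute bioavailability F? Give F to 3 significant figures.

F = 0.433

F = (AUC_ev / D_ev) / (AUC_iv / D_iv)
  = (62/187.5) / (57.3/75)
  = 0.330667 / 0.764 = 0.4328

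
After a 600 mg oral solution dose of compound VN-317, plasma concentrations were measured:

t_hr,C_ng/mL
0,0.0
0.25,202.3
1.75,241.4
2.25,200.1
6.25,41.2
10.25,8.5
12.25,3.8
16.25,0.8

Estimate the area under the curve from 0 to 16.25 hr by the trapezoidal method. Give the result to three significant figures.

AUC = 1070 ng/mL·hr

Trapezoidal AUC_0→16.25:
  [0→0.25]: (0.0+202.3)/2 × 0.25 = 25.2875
  [0.25→1.75]: (202.3+241.4)/2 × 1.5 = 332.775
  [1.75→2.25]: (241.4+200.1)/2 × 0.5 = 110.375
  [2.25→6.25]: (200.1+41.2)/2 × 4 = 482.6
  [6.25→10.25]: (41.2+8.5)/2 × 4 = 99.4
  [10.25→12.25]: (8.5+3.8)/2 × 2 = 12.3
  [12.25→16.25]: (3.8+0.8)/2 × 4 = 9.2
  Sum = 1071.9375 ng/mL·hr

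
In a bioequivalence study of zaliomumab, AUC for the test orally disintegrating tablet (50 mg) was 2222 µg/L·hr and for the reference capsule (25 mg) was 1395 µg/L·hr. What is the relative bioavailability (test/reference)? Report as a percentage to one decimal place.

F_rel = 79.6%

F_rel = (AUC_test/D_test) / (AUC_ref/D_ref)
      = (2222/50) / (1395/25)
      = 44.44 / 55.8 = 0.7964 = 79.64%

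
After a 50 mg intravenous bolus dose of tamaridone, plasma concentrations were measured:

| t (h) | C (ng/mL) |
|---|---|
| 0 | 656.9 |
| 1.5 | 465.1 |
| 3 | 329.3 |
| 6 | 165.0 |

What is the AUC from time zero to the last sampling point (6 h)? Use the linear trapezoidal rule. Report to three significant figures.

Trapezoidal AUC_0→6:
  [0→1.5]: (656.9+465.1)/2 × 1.5 = 841.5
  [1.5→3]: (465.1+329.3)/2 × 1.5 = 595.8
  [3→6]: (329.3+165.0)/2 × 3 = 741.45
  Sum = 2178.75 ng/mL·h

AUC = 2180 ng/mL·h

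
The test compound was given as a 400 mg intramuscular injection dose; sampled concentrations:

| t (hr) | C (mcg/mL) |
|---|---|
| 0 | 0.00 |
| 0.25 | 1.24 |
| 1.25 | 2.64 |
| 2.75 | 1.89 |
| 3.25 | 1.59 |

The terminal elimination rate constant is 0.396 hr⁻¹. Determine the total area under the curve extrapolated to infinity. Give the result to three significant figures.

Trapezoidal AUC_0→3.25:
  [0→0.25]: (0.00+1.24)/2 × 0.25 = 0.155
  [0.25→1.25]: (1.24+2.64)/2 × 1 = 1.94
  [1.25→2.75]: (2.64+1.89)/2 × 1.5 = 3.3975
  [2.75→3.25]: (1.89+1.59)/2 × 0.5 = 0.87
  Sum = 6.3625 mcg/mL·hr
Extrapolated tail: C_last / k_e = 1.59 / 0.396 = 4.015
AUC_0→∞ = 6.3625 + 4.015 = 10.3775 mcg/mL·hr

AUC = 10.4 mcg/mL·hr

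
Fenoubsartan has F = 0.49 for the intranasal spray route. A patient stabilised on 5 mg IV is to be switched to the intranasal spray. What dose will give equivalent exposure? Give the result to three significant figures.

D_intranasal = 10.2 mg

For equal systemic exposure: F × D_ev = D_iv
D_ev = D_iv / F = 5 / 0.49 = 10.2041 mg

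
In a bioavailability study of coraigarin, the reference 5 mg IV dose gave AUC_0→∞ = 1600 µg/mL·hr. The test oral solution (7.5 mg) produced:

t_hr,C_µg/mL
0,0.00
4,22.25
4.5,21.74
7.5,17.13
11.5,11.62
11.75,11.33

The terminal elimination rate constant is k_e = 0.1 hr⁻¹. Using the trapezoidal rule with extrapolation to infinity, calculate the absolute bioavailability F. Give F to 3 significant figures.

F = 0.120

Trapezoidal AUC_0→11.75 (oral solution):
  [0→4]: (0.00+22.25)/2 × 4 = 44.5
  [4→4.5]: (22.25+21.74)/2 × 0.5 = 10.9975
  [4.5→7.5]: (21.74+17.13)/2 × 3 = 58.305
  [7.5→11.5]: (17.13+11.62)/2 × 4 = 57.5
  [11.5→11.75]: (11.62+11.33)/2 × 0.25 = 2.86875
  Sum = 174.17125 µg/mL·hr
Tail: C_last/k_e = 11.33/0.1 = 113.300
AUC_0→∞ (oral solution) = 174.17125 + 113.300 = 287.47125 µg/mL·hr
F = (AUC_ev/D_ev)/(AUC_iv/D_iv) = (287.47125/7.5)/(1600/5) = 38.3295/320 = 0.1198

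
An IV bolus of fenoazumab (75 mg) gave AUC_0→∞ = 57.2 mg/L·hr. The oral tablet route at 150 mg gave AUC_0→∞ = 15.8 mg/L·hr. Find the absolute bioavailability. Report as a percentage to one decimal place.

F = 13.8%

F = (AUC_ev / D_ev) / (AUC_iv / D_iv)
  = (15.8/150) / (57.2/75)
  = 0.105333 / 0.762667 = 0.1381
  = 13.81%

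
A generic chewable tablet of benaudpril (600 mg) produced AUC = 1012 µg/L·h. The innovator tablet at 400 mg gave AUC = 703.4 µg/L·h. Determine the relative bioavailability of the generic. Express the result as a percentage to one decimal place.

F_rel = (AUC_test/D_test) / (AUC_ref/D_ref)
      = (1012/600) / (703.4/400)
      = 1.68667 / 1.7585 = 0.9592 = 95.92%

F_rel = 95.9%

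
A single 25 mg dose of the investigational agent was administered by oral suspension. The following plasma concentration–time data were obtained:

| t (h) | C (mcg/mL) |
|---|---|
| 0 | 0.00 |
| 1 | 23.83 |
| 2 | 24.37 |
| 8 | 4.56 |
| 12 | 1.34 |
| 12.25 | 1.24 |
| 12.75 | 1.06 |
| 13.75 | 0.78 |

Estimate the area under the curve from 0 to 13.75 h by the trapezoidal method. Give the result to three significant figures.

AUC = 136 mcg/mL·h

Trapezoidal AUC_0→13.75:
  [0→1]: (0.00+23.83)/2 × 1 = 11.915
  [1→2]: (23.83+24.37)/2 × 1 = 24.1
  [2→8]: (24.37+4.56)/2 × 6 = 86.79
  [8→12]: (4.56+1.34)/2 × 4 = 11.8
  [12→12.25]: (1.34+1.24)/2 × 0.25 = 0.3225
  [12.25→12.75]: (1.24+1.06)/2 × 0.5 = 0.575
  [12.75→13.75]: (1.06+0.78)/2 × 1 = 0.92
  Sum = 136.4225 mcg/mL·h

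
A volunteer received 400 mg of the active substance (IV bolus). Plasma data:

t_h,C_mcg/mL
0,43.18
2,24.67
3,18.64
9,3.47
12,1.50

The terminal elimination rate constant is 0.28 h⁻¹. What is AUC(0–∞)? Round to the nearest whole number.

Trapezoidal AUC_0→12:
  [0→2]: (43.18+24.67)/2 × 2 = 67.85
  [2→3]: (24.67+18.64)/2 × 1 = 21.655
  [3→9]: (18.64+3.47)/2 × 6 = 66.33
  [9→12]: (3.47+1.50)/2 × 3 = 7.455
  Sum = 163.29 mcg/mL·h
Extrapolated tail: C_last / k_e = 1.50 / 0.28 = 5.357
AUC_0→∞ = 163.29 + 5.357 = 168.647 mcg/mL·h

AUC = 169 mcg/mL·h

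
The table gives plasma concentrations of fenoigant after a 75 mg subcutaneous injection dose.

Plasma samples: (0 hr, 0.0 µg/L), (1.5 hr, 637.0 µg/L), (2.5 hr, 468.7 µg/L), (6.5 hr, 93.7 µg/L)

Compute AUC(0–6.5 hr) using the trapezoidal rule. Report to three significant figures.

Trapezoidal AUC_0→6.5:
  [0→1.5]: (0.0+637.0)/2 × 1.5 = 477.75
  [1.5→2.5]: (637.0+468.7)/2 × 1 = 552.85
  [2.5→6.5]: (468.7+93.7)/2 × 4 = 1124.8
  Sum = 2155.4 µg/L·hr

AUC = 2160 µg/L·hr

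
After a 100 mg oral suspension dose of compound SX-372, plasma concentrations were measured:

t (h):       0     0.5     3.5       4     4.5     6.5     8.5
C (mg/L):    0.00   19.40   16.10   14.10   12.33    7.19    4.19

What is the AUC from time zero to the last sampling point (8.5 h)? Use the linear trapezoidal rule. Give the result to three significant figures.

AUC = 103 mg/L·h

Trapezoidal AUC_0→8.5:
  [0→0.5]: (0.00+19.40)/2 × 0.5 = 4.85
  [0.5→3.5]: (19.40+16.10)/2 × 3 = 53.25
  [3.5→4]: (16.10+14.10)/2 × 0.5 = 7.55
  [4→4.5]: (14.10+12.33)/2 × 0.5 = 6.6075
  [4.5→6.5]: (12.33+7.19)/2 × 2 = 19.52
  [6.5→8.5]: (7.19+4.19)/2 × 2 = 11.38
  Sum = 103.1575 mg/L·h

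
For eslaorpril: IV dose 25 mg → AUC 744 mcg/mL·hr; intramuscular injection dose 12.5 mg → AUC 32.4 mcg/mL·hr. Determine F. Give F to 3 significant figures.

F = (AUC_ev / D_ev) / (AUC_iv / D_iv)
  = (32.4/12.5) / (744/25)
  = 2.592 / 29.76 = 0.0871

F = 0.0871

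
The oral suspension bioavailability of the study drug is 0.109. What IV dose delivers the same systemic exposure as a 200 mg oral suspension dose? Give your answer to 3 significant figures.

D_iv = 21.8 mg

Systemic exposure from an extravascular dose = F × D_ev, so the equivalent IV dose is F × D_ev.
D_iv = F × D_ev = 0.109 × 200 = 21.8 mg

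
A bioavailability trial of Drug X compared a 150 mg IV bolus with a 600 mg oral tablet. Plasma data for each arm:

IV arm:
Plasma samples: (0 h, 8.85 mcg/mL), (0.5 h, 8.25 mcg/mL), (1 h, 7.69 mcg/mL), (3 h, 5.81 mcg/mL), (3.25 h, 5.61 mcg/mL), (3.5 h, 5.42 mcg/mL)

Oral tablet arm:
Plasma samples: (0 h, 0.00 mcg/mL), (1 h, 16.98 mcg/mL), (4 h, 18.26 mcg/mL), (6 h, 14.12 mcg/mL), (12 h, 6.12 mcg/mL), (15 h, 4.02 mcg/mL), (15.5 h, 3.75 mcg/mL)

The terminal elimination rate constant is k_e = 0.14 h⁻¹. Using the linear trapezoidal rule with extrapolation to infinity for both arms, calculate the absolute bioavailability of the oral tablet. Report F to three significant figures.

Trapezoidal AUC_0→3.5 (IV):
  [0→0.5]: (8.85+8.25)/2 × 0.5 = 4.275
  [0.5→1]: (8.25+7.69)/2 × 0.5 = 3.985
  [1→3]: (7.69+5.81)/2 × 2 = 13.5
  [3→3.25]: (5.81+5.61)/2 × 0.25 = 1.4275
  [3.25→3.5]: (5.61+5.42)/2 × 0.25 = 1.37875
  Sum = 24.56625 mcg/mL·h
IV tail: 5.42/0.14 = 38.714; AUC_iv,0→∞ = 24.56625 + 38.714 = 63.28025 mcg/mL·h
Trapezoidal AUC_0→15.5 (oral tablet):
  [0→1]: (0.00+16.98)/2 × 1 = 8.49
  [1→4]: (16.98+18.26)/2 × 3 = 52.86
  [4→6]: (18.26+14.12)/2 × 2 = 32.38
  [6→12]: (14.12+6.12)/2 × 6 = 60.72
  [12→15]: (6.12+4.02)/2 × 3 = 15.21
  [15→15.5]: (4.02+3.75)/2 × 0.5 = 1.9425
  Sum = 171.6025 mcg/mL·h
oral tablet tail: 3.75/0.14 = 26.786; AUC_ev,0→∞ = 171.6025 + 26.786 = 198.3885 mcg/mL·h
F = (AUC_ev/D_ev)/(AUC_iv/D_iv) = (198.3885/600)/(63.28025/150) = 0.3306475/0.421868 = 0.7838

F = 0.784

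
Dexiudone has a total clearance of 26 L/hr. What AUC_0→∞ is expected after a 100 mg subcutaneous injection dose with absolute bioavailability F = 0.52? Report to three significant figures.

AUC_0→∞ = F × Dose / CL
        = 0.52 × 100 / 26 = 2 mg/L·hr

AUC = 2.00 mg/L·hr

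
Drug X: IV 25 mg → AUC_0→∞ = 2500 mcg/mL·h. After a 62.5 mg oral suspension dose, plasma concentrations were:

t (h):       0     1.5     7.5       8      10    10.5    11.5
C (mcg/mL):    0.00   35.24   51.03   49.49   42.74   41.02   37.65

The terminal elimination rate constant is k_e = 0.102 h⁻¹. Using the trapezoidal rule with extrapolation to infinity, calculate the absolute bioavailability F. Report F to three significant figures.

F = 0.133

Trapezoidal AUC_0→11.5 (oral suspension):
  [0→1.5]: (0.00+35.24)/2 × 1.5 = 26.43
  [1.5→7.5]: (35.24+51.03)/2 × 6 = 258.81
  [7.5→8]: (51.03+49.49)/2 × 0.5 = 25.13
  [8→10]: (49.49+42.74)/2 × 2 = 92.23
  [10→10.5]: (42.74+41.02)/2 × 0.5 = 20.94
  [10.5→11.5]: (41.02+37.65)/2 × 1 = 39.335
  Sum = 462.875 mcg/mL·h
Tail: C_last/k_e = 37.65/0.102 = 369.118
AUC_0→∞ (oral suspension) = 462.875 + 369.118 = 831.993 mcg/mL·h
F = (AUC_ev/D_ev)/(AUC_iv/D_iv) = (831.993/62.5)/(2500/25) = 13.311888/100 = 0.1331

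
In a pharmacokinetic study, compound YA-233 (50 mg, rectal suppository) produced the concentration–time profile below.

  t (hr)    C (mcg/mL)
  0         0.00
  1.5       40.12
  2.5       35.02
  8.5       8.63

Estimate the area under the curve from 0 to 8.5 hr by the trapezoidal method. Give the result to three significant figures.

AUC = 199 mcg/mL·hr

Trapezoidal AUC_0→8.5:
  [0→1.5]: (0.00+40.12)/2 × 1.5 = 30.09
  [1.5→2.5]: (40.12+35.02)/2 × 1 = 37.57
  [2.5→8.5]: (35.02+8.63)/2 × 6 = 130.95
  Sum = 198.61 mcg/mL·hr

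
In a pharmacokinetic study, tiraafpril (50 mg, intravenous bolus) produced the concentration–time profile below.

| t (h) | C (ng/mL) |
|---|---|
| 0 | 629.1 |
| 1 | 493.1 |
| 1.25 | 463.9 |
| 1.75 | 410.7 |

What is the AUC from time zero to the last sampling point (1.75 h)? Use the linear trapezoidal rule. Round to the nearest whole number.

AUC = 899 ng/mL·h

Trapezoidal AUC_0→1.75:
  [0→1]: (629.1+493.1)/2 × 1 = 561.1
  [1→1.25]: (493.1+463.9)/2 × 0.25 = 119.625
  [1.25→1.75]: (463.9+410.7)/2 × 0.5 = 218.65
  Sum = 899.375 ng/mL·h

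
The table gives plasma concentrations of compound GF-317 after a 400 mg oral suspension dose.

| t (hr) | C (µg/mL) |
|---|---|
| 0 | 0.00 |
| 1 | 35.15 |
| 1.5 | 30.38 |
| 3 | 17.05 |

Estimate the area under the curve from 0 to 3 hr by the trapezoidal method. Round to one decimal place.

AUC = 69.5 µg/mL·hr

Trapezoidal AUC_0→3:
  [0→1]: (0.00+35.15)/2 × 1 = 17.575
  [1→1.5]: (35.15+30.38)/2 × 0.5 = 16.3825
  [1.5→3]: (30.38+17.05)/2 × 1.5 = 35.5725
  Sum = 69.53 µg/mL·hr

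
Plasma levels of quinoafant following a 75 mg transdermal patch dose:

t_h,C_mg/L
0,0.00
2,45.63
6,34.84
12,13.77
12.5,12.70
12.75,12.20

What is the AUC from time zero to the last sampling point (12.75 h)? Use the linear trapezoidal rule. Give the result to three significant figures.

Trapezoidal AUC_0→12.75:
  [0→2]: (0.00+45.63)/2 × 2 = 45.63
  [2→6]: (45.63+34.84)/2 × 4 = 160.94
  [6→12]: (34.84+13.77)/2 × 6 = 145.83
  [12→12.5]: (13.77+12.70)/2 × 0.5 = 6.6175
  [12.5→12.75]: (12.70+12.20)/2 × 0.25 = 3.1125
  Sum = 362.13 mg/L·h

AUC = 362 mg/L·h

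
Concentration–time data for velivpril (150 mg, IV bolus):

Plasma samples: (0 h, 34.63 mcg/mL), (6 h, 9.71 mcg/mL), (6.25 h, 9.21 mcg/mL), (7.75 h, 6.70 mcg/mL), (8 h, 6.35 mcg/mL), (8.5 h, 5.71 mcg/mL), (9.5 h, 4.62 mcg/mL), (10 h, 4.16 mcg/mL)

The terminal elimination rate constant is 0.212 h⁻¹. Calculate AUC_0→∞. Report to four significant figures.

Trapezoidal AUC_0→10:
  [0→6]: (34.63+9.71)/2 × 6 = 133.02
  [6→6.25]: (9.71+9.21)/2 × 0.25 = 2.365
  [6.25→7.75]: (9.21+6.70)/2 × 1.5 = 11.9325
  [7.75→8]: (6.70+6.35)/2 × 0.25 = 1.63125
  [8→8.5]: (6.35+5.71)/2 × 0.5 = 3.015
  [8.5→9.5]: (5.71+4.62)/2 × 1 = 5.165
  [9.5→10]: (4.62+4.16)/2 × 0.5 = 2.195
  Sum = 159.32375 mcg/mL·h
Extrapolated tail: C_last / k_e = 4.16 / 0.212 = 19.623
AUC_0→∞ = 159.32375 + 19.623 = 178.94675 mcg/mL·h

AUC = 178.9 mcg/mL·h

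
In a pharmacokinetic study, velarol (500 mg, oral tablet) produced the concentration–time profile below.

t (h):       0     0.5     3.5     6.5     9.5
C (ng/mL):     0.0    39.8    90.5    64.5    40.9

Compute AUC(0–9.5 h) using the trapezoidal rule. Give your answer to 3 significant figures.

AUC = 596 ng/mL·h

Trapezoidal AUC_0→9.5:
  [0→0.5]: (0.0+39.8)/2 × 0.5 = 9.95
  [0.5→3.5]: (39.8+90.5)/2 × 3 = 195.45
  [3.5→6.5]: (90.5+64.5)/2 × 3 = 232.5
  [6.5→9.5]: (64.5+40.9)/2 × 3 = 158.1
  Sum = 596.0 ng/mL·h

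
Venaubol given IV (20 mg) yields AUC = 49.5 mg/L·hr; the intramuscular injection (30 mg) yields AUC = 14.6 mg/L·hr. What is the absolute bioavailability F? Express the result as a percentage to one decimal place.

F = (AUC_ev / D_ev) / (AUC_iv / D_iv)
  = (14.6/30) / (49.5/20)
  = 0.486667 / 2.475 = 0.1966
  = 19.66%

F = 19.7%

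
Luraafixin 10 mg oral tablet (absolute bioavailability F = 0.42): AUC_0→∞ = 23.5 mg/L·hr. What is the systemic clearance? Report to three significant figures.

CL = F × Dose / AUC_0→∞
   = 0.42 × 10 / 23.5 = 0.178723 L/hr

CL = 0.179 L/hr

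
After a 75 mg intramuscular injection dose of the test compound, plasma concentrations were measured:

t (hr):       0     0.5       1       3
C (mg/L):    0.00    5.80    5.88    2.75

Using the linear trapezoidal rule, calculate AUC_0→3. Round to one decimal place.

Trapezoidal AUC_0→3:
  [0→0.5]: (0.00+5.80)/2 × 0.5 = 1.45
  [0.5→1]: (5.80+5.88)/2 × 0.5 = 2.92
  [1→3]: (5.88+2.75)/2 × 2 = 8.63
  Sum = 13.0 mg/L·hr

AUC = 13.0 mg/L·hr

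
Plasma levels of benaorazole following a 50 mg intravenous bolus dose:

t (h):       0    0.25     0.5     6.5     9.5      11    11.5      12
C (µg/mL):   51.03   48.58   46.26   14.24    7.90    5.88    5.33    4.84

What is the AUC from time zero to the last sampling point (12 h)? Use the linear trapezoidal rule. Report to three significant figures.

Trapezoidal AUC_0→12:
  [0→0.25]: (51.03+48.58)/2 × 0.25 = 12.45125
  [0.25→0.5]: (48.58+46.26)/2 × 0.25 = 11.855
  [0.5→6.5]: (46.26+14.24)/2 × 6 = 181.5
  [6.5→9.5]: (14.24+7.90)/2 × 3 = 33.21
  [9.5→11]: (7.90+5.88)/2 × 1.5 = 10.335
  [11→11.5]: (5.88+5.33)/2 × 0.5 = 2.8025
  [11.5→12]: (5.33+4.84)/2 × 0.5 = 2.5425
  Sum = 254.69625 µg/mL·h

AUC = 255 µg/mL·h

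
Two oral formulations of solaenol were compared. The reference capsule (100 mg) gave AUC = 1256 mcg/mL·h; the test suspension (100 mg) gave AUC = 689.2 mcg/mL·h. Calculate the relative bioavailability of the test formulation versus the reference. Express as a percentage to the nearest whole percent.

F_rel = (AUC_test/D_test) / (AUC_ref/D_ref)
      = (689.2/100) / (1256/100)
      = 6.892 / 12.56 = 0.5487 = 54.87%

F_rel = 55%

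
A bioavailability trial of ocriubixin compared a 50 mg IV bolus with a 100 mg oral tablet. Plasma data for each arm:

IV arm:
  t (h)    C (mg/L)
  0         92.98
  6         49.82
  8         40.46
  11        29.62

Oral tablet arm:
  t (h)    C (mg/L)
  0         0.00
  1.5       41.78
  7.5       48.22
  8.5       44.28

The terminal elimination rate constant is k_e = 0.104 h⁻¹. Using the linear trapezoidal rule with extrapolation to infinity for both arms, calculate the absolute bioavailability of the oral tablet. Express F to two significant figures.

Trapezoidal AUC_0→11 (IV):
  [0→6]: (92.98+49.82)/2 × 6 = 428.4
  [6→8]: (49.82+40.46)/2 × 2 = 90.28
  [8→11]: (40.46+29.62)/2 × 3 = 105.12
  Sum = 623.8 mg/L·h
IV tail: 29.62/0.104 = 284.808; AUC_iv,0→∞ = 623.8 + 284.808 = 908.608 mg/L·h
Trapezoidal AUC_0→8.5 (oral tablet):
  [0→1.5]: (0.00+41.78)/2 × 1.5 = 31.335
  [1.5→7.5]: (41.78+48.22)/2 × 6 = 270.0
  [7.5→8.5]: (48.22+44.28)/2 × 1 = 46.25
  Sum = 347.585 mg/L·h
oral tablet tail: 44.28/0.104 = 425.769; AUC_ev,0→∞ = 347.585 + 425.769 = 773.354 mg/L·h
F = (AUC_ev/D_ev)/(AUC_iv/D_iv) = (773.354/100)/(908.608/50) = 7.73354/18.17216 = 0.4256

F = 0.43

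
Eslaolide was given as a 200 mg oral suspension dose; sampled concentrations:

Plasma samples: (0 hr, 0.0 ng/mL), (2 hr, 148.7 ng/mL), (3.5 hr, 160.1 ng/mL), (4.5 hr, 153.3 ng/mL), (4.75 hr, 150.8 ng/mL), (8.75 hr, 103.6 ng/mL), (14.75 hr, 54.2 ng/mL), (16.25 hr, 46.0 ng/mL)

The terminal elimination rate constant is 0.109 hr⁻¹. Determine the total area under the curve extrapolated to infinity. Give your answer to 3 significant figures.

Trapezoidal AUC_0→16.25:
  [0→2]: (0.0+148.7)/2 × 2 = 148.7
  [2→3.5]: (148.7+160.1)/2 × 1.5 = 231.6
  [3.5→4.5]: (160.1+153.3)/2 × 1 = 156.7
  [4.5→4.75]: (153.3+150.8)/2 × 0.25 = 38.0125
  [4.75→8.75]: (150.8+103.6)/2 × 4 = 508.8
  [8.75→14.75]: (103.6+54.2)/2 × 6 = 473.4
  [14.75→16.25]: (54.2+46.0)/2 × 1.5 = 75.15
  Sum = 1632.3625 ng/mL·hr
Extrapolated tail: C_last / k_e = 46.0 / 0.109 = 422.018
AUC_0→∞ = 1632.3625 + 422.018 = 2054.3805 ng/mL·hr

AUC = 2050 ng/mL·hr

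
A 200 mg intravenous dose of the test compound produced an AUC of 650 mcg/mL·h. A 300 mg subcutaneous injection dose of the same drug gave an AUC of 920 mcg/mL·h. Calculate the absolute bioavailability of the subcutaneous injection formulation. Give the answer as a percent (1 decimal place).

F = 94.4%

F = (AUC_ev / D_ev) / (AUC_iv / D_iv)
  = (920/300) / (650/200)
  = 3.06667 / 3.25 = 0.9436
  = 94.36%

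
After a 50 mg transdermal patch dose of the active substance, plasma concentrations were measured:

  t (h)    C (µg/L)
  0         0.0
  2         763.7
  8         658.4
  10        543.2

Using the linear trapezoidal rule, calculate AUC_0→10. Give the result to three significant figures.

AUC = 6230 µg/L·h

Trapezoidal AUC_0→10:
  [0→2]: (0.0+763.7)/2 × 2 = 763.7
  [2→8]: (763.7+658.4)/2 × 6 = 4266.3
  [8→10]: (658.4+543.2)/2 × 2 = 1201.6
  Sum = 6231.6 µg/L·h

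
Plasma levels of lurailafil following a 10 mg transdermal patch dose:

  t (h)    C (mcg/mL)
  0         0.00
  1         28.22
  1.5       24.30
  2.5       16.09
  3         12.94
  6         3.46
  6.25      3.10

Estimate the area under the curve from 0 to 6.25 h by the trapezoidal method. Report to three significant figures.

Trapezoidal AUC_0→6.25:
  [0→1]: (0.00+28.22)/2 × 1 = 14.11
  [1→1.5]: (28.22+24.30)/2 × 0.5 = 13.13
  [1.5→2.5]: (24.30+16.09)/2 × 1 = 20.195
  [2.5→3]: (16.09+12.94)/2 × 0.5 = 7.2575
  [3→6]: (12.94+3.46)/2 × 3 = 24.6
  [6→6.25]: (3.46+3.10)/2 × 0.25 = 0.82
  Sum = 80.1125 mcg/mL·h

AUC = 80.1 mcg/mL·h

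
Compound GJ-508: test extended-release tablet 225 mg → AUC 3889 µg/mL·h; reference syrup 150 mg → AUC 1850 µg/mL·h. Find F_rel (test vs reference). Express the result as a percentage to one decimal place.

F_rel = 140.1%

F_rel = (AUC_test/D_test) / (AUC_ref/D_ref)
      = (3889/225) / (1850/150)
      = 17.2844 / 12.3333 = 1.4014 = 140.14%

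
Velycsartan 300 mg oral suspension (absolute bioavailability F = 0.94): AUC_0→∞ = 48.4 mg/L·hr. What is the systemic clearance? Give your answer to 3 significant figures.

CL = 5.83 L/hr

CL = F × Dose / AUC_0→∞
   = 0.94 × 300 / 48.4 = 5.82645 L/hr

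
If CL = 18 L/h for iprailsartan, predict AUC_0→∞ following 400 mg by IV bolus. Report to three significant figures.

AUC = 22.2 mg/L·h

AUC_0→∞ = Dose_iv / CL
        = 400 / 18 = 22.2222 mg/L·h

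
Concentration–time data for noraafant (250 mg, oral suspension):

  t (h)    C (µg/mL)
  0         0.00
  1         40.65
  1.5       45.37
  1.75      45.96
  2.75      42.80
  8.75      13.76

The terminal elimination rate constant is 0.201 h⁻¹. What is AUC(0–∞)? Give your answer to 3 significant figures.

AUC = 336 µg/mL·h

Trapezoidal AUC_0→8.75:
  [0→1]: (0.00+40.65)/2 × 1 = 20.325
  [1→1.5]: (40.65+45.37)/2 × 0.5 = 21.505
  [1.5→1.75]: (45.37+45.96)/2 × 0.25 = 11.41625
  [1.75→2.75]: (45.96+42.80)/2 × 1 = 44.38
  [2.75→8.75]: (42.80+13.76)/2 × 6 = 169.68
  Sum = 267.30625 µg/mL·h
Extrapolated tail: C_last / k_e = 13.76 / 0.201 = 68.458
AUC_0→∞ = 267.30625 + 68.458 = 335.76425 µg/mL·h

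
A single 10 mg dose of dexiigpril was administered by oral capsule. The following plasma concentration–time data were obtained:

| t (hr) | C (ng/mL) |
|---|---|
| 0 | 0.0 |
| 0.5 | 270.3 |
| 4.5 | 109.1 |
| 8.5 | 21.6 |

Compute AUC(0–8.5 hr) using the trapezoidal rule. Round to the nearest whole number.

Trapezoidal AUC_0→8.5:
  [0→0.5]: (0.0+270.3)/2 × 0.5 = 67.575
  [0.5→4.5]: (270.3+109.1)/2 × 4 = 758.8
  [4.5→8.5]: (109.1+21.6)/2 × 4 = 261.4
  Sum = 1087.775 ng/mL·hr

AUC = 1088 ng/mL·hr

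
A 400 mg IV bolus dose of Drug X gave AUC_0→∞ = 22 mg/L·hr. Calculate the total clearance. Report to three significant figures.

CL = Dose_iv / AUC_0→∞
   = 400 / 22 = 18.1818 L/hr

CL = 18.2 L/hr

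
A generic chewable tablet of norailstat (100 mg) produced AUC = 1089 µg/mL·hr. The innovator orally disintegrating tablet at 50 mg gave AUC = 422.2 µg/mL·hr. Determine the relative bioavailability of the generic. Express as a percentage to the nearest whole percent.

F_rel = (AUC_test/D_test) / (AUC_ref/D_ref)
      = (1089/100) / (422.2/50)
      = 10.89 / 8.444 = 1.2897 = 128.97%

F_rel = 129%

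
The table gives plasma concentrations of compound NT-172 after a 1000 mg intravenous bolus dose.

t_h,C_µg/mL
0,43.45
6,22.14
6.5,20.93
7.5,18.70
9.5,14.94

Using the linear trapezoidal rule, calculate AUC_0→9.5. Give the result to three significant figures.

Trapezoidal AUC_0→9.5:
  [0→6]: (43.45+22.14)/2 × 6 = 196.77
  [6→6.5]: (22.14+20.93)/2 × 0.5 = 10.7675
  [6.5→7.5]: (20.93+18.70)/2 × 1 = 19.815
  [7.5→9.5]: (18.70+14.94)/2 × 2 = 33.64
  Sum = 260.9925 µg/mL·h

AUC = 261 µg/mL·h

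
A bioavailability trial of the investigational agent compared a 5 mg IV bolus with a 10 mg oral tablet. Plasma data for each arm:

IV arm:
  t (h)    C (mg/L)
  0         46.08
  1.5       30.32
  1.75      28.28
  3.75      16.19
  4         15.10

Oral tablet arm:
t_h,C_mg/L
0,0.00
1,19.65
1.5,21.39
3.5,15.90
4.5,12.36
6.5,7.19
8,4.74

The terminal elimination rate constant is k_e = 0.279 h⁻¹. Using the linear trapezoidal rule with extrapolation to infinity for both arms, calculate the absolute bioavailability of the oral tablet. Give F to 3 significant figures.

F = 0.350

Trapezoidal AUC_0→4 (IV):
  [0→1.5]: (46.08+30.32)/2 × 1.5 = 57.3
  [1.5→1.75]: (30.32+28.28)/2 × 0.25 = 7.325
  [1.75→3.75]: (28.28+16.19)/2 × 2 = 44.47
  [3.75→4]: (16.19+15.10)/2 × 0.25 = 3.91125
  Sum = 113.00625 mg/L·h
IV tail: 15.10/0.279 = 54.122; AUC_iv,0→∞ = 113.00625 + 54.122 = 167.12825 mg/L·h
Trapezoidal AUC_0→8 (oral tablet):
  [0→1]: (0.00+19.65)/2 × 1 = 9.825
  [1→1.5]: (19.65+21.39)/2 × 0.5 = 10.26
  [1.5→3.5]: (21.39+15.90)/2 × 2 = 37.29
  [3.5→4.5]: (15.90+12.36)/2 × 1 = 14.13
  [4.5→6.5]: (12.36+7.19)/2 × 2 = 19.55
  [6.5→8]: (7.19+4.74)/2 × 1.5 = 8.9475
  Sum = 100.0025 mg/L·h
oral tablet tail: 4.74/0.279 = 16.989; AUC_ev,0→∞ = 100.0025 + 16.989 = 116.9915 mg/L·h
F = (AUC_ev/D_ev)/(AUC_iv/D_iv) = (116.9915/10)/(167.12825/5) = 11.69915/33.42565 = 0.3500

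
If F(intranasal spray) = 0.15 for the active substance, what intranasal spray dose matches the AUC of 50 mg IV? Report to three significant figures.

D_intranasal = 333 mg

For equal systemic exposure: F × D_ev = D_iv
D_ev = D_iv / F = 50 / 0.15 = 333.333 mg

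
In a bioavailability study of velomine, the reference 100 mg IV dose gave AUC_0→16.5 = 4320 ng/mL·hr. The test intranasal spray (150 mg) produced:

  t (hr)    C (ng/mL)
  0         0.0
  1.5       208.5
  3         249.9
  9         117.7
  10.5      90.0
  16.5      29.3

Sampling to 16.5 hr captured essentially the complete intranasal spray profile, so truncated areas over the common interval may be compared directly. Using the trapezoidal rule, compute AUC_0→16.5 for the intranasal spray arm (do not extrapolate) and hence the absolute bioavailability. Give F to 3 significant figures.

Trapezoidal AUC_0→16.5 (intranasal spray):
  [0→1.5]: (0.0+208.5)/2 × 1.5 = 156.375
  [1.5→3]: (208.5+249.9)/2 × 1.5 = 343.8
  [3→9]: (249.9+117.7)/2 × 6 = 1102.8
  [9→10.5]: (117.7+90.0)/2 × 1.5 = 155.775
  [10.5→16.5]: (90.0+29.3)/2 × 6 = 357.9
  Sum = 2116.65 ng/mL·hr
F = (AUC_ev/D_ev)/(AUC_iv/D_iv) = (2116.65/150)/(4320/100) = 14.111/43.2 = 0.3266

F = 0.327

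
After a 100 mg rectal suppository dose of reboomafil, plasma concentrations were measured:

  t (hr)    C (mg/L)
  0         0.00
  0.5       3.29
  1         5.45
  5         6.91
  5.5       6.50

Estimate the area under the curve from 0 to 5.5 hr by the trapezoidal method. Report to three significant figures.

AUC = 31.1 mg/L·hr

Trapezoidal AUC_0→5.5:
  [0→0.5]: (0.00+3.29)/2 × 0.5 = 0.8225
  [0.5→1]: (3.29+5.45)/2 × 0.5 = 2.185
  [1→5]: (5.45+6.91)/2 × 4 = 24.72
  [5→5.5]: (6.91+6.50)/2 × 0.5 = 3.3525
  Sum = 31.08 mg/L·hr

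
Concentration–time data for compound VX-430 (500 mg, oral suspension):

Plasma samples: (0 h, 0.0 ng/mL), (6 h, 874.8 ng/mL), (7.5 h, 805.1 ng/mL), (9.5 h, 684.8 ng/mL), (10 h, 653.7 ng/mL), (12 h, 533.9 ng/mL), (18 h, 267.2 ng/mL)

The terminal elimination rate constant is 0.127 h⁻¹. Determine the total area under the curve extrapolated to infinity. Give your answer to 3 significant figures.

Trapezoidal AUC_0→18:
  [0→6]: (0.0+874.8)/2 × 6 = 2624.4
  [6→7.5]: (874.8+805.1)/2 × 1.5 = 1259.925
  [7.5→9.5]: (805.1+684.8)/2 × 2 = 1489.9
  [9.5→10]: (684.8+653.7)/2 × 0.5 = 334.625
  [10→12]: (653.7+533.9)/2 × 2 = 1187.6
  [12→18]: (533.9+267.2)/2 × 6 = 2403.3
  Sum = 9299.75 ng/mL·h
Extrapolated tail: C_last / k_e = 267.2 / 0.127 = 2103.937
AUC_0→∞ = 9299.75 + 2103.937 = 11403.687 ng/mL·h

AUC = 11400 ng/mL·h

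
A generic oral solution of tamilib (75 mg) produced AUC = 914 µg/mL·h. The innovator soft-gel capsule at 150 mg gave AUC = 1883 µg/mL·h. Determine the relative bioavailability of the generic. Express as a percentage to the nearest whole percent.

F_rel = (AUC_test/D_test) / (AUC_ref/D_ref)
      = (914/75) / (1883/150)
      = 12.1867 / 12.5533 = 0.9708 = 97.08%

F_rel = 97%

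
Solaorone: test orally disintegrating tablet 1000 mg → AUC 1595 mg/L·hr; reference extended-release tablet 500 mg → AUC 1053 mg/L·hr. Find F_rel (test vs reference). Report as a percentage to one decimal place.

F_rel = 75.7%

F_rel = (AUC_test/D_test) / (AUC_ref/D_ref)
      = (1595/1000) / (1053/500)
      = 1.595 / 2.106 = 0.7574 = 75.74%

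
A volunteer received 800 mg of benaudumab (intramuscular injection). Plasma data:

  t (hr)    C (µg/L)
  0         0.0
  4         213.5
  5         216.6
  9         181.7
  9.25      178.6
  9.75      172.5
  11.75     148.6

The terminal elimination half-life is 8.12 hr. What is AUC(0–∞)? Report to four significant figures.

Trapezoidal AUC_0→11.75:
  [0→4]: (0.0+213.5)/2 × 4 = 427.0
  [4→5]: (213.5+216.6)/2 × 1 = 215.05
  [5→9]: (216.6+181.7)/2 × 4 = 796.6
  [9→9.25]: (181.7+178.6)/2 × 0.25 = 45.0375
  [9.25→9.75]: (178.6+172.5)/2 × 0.5 = 87.775
  [9.75→11.75]: (172.5+148.6)/2 × 2 = 321.1
  Sum = 1892.5625 µg/L·hr
k_e = ln2 / t½ = 0.693147 / 8.12 = 0.0854 hr^-1
Extrapolated tail: C_last / k_e = 148.6 / 0.0854 = 1740.047
AUC_0→∞ = 1892.5625 + 1740.047 = 3632.6095 µg/L·hr

AUC = 3633 µg/L·hr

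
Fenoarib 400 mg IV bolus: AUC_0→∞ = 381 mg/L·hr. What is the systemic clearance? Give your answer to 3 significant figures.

CL = Dose_iv / AUC_0→∞
   = 400 / 381 = 1.04987 L/hr

CL = 1.05 L/hr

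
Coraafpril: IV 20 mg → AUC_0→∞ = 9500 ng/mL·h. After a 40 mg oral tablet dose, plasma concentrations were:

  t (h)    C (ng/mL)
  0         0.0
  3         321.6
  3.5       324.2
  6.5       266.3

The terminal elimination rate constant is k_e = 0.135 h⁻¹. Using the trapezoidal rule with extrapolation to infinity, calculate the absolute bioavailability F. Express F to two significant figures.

F = 0.18

Trapezoidal AUC_0→6.5 (oral tablet):
  [0→3]: (0.0+321.6)/2 × 3 = 482.4
  [3→3.5]: (321.6+324.2)/2 × 0.5 = 161.45
  [3.5→6.5]: (324.2+266.3)/2 × 3 = 885.75
  Sum = 1529.6 ng/mL·h
Tail: C_last/k_e = 266.3/0.135 = 1972.593
AUC_0→∞ (oral tablet) = 1529.6 + 1972.593 = 3502.193 ng/mL·h
F = (AUC_ev/D_ev)/(AUC_iv/D_iv) = (3502.193/40)/(9500/20) = 87.554825/475 = 0.1843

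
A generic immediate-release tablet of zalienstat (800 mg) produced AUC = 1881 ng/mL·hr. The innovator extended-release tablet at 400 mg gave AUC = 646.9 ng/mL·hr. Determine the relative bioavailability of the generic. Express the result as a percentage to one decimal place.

F_rel = 145.4%

F_rel = (AUC_test/D_test) / (AUC_ref/D_ref)
      = (1881/800) / (646.9/400)
      = 2.35125 / 1.61725 = 1.4539 = 145.39%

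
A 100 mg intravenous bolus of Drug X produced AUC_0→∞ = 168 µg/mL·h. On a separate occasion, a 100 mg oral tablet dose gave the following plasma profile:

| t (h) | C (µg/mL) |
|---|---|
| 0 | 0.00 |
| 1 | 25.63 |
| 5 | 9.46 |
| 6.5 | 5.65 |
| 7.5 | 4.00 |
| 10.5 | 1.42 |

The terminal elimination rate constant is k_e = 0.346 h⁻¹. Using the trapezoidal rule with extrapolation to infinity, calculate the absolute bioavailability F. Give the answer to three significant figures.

F = 0.663

Trapezoidal AUC_0→10.5 (oral tablet):
  [0→1]: (0.00+25.63)/2 × 1 = 12.815
  [1→5]: (25.63+9.46)/2 × 4 = 70.18
  [5→6.5]: (9.46+5.65)/2 × 1.5 = 11.3325
  [6.5→7.5]: (5.65+4.00)/2 × 1 = 4.825
  [7.5→10.5]: (4.00+1.42)/2 × 3 = 8.13
  Sum = 107.2825 µg/mL·h
Tail: C_last/k_e = 1.42/0.346 = 4.104
AUC_0→∞ (oral tablet) = 107.2825 + 4.104 = 111.3865 µg/mL·h
F = (AUC_ev/D_ev)/(AUC_iv/D_iv) = (111.3865/100)/(168/100) = 1.113865/1.68 = 0.6630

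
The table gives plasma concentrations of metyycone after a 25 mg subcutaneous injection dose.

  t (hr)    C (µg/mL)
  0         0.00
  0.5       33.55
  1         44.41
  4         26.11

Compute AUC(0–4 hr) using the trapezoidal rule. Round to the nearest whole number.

AUC = 134 µg/mL·hr

Trapezoidal AUC_0→4:
  [0→0.5]: (0.00+33.55)/2 × 0.5 = 8.3875
  [0.5→1]: (33.55+44.41)/2 × 0.5 = 19.49
  [1→4]: (44.41+26.11)/2 × 3 = 105.78
  Sum = 133.6575 µg/mL·hr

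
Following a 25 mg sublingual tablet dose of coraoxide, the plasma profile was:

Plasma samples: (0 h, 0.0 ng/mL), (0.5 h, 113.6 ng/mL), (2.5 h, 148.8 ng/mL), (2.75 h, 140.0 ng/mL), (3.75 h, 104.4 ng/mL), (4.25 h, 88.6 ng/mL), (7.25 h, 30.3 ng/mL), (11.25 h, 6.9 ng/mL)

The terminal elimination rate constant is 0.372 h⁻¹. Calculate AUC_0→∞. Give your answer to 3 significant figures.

AUC = 769 ng/mL·h

Trapezoidal AUC_0→11.25:
  [0→0.5]: (0.0+113.6)/2 × 0.5 = 28.4
  [0.5→2.5]: (113.6+148.8)/2 × 2 = 262.4
  [2.5→2.75]: (148.8+140.0)/2 × 0.25 = 36.1
  [2.75→3.75]: (140.0+104.4)/2 × 1 = 122.2
  [3.75→4.25]: (104.4+88.6)/2 × 0.5 = 48.25
  [4.25→7.25]: (88.6+30.3)/2 × 3 = 178.35
  [7.25→11.25]: (30.3+6.9)/2 × 4 = 74.4
  Sum = 750.1 ng/mL·h
Extrapolated tail: C_last / k_e = 6.9 / 0.372 = 18.548
AUC_0→∞ = 750.1 + 18.548 = 768.648 ng/mL·h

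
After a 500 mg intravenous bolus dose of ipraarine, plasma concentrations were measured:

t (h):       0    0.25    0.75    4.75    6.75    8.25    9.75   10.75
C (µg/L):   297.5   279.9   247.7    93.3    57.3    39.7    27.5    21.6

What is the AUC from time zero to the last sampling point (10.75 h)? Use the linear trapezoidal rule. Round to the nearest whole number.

Trapezoidal AUC_0→10.75:
  [0→0.25]: (297.5+279.9)/2 × 0.25 = 72.175
  [0.25→0.75]: (279.9+247.7)/2 × 0.5 = 131.9
  [0.75→4.75]: (247.7+93.3)/2 × 4 = 682.0
  [4.75→6.75]: (93.3+57.3)/2 × 2 = 150.6
  [6.75→8.25]: (57.3+39.7)/2 × 1.5 = 72.75
  [8.25→9.75]: (39.7+27.5)/2 × 1.5 = 50.4
  [9.75→10.75]: (27.5+21.6)/2 × 1 = 24.55
  Sum = 1184.375 µg/L·h

AUC = 1184 µg/L·h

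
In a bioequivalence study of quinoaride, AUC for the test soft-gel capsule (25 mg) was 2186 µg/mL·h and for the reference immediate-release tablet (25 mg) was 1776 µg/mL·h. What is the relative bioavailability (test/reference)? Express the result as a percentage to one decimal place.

F_rel = (AUC_test/D_test) / (AUC_ref/D_ref)
      = (2186/25) / (1776/25)
      = 87.44 / 71.04 = 1.2309 = 123.09%

F_rel = 123.1%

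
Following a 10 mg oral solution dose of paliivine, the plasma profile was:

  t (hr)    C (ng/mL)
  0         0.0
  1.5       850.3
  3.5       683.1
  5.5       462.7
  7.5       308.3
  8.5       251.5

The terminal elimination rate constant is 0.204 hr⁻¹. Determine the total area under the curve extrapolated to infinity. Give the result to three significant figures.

AUC = 5600 ng/mL·hr

Trapezoidal AUC_0→8.5:
  [0→1.5]: (0.0+850.3)/2 × 1.5 = 637.725
  [1.5→3.5]: (850.3+683.1)/2 × 2 = 1533.4
  [3.5→5.5]: (683.1+462.7)/2 × 2 = 1145.8
  [5.5→7.5]: (462.7+308.3)/2 × 2 = 771.0
  [7.5→8.5]: (308.3+251.5)/2 × 1 = 279.9
  Sum = 4367.825 ng/mL·hr
Extrapolated tail: C_last / k_e = 251.5 / 0.204 = 1232.843
AUC_0→∞ = 4367.825 + 1232.843 = 5600.668 ng/mL·hr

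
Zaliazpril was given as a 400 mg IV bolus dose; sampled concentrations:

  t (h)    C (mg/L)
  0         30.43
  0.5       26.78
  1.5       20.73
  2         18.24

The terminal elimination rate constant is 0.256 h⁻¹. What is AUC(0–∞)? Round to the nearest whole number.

AUC = 119 mg/L·h

Trapezoidal AUC_0→2:
  [0→0.5]: (30.43+26.78)/2 × 0.5 = 14.3025
  [0.5→1.5]: (26.78+20.73)/2 × 1 = 23.755
  [1.5→2]: (20.73+18.24)/2 × 0.5 = 9.7425
  Sum = 47.8 mg/L·h
Extrapolated tail: C_last / k_e = 18.24 / 0.256 = 71.250
AUC_0→∞ = 47.8 + 71.250 = 119.05 mg/L·h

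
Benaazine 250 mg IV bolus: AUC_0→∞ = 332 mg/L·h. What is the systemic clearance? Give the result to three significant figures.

CL = 0.753 L/h

CL = Dose_iv / AUC_0→∞
   = 250 / 332 = 0.753012 L/h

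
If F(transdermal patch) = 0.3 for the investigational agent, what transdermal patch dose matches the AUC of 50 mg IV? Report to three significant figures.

For equal systemic exposure: F × D_ev = D_iv
D_ev = D_iv / F = 50 / 0.3 = 166.667 mg

D_transdermal = 167 mg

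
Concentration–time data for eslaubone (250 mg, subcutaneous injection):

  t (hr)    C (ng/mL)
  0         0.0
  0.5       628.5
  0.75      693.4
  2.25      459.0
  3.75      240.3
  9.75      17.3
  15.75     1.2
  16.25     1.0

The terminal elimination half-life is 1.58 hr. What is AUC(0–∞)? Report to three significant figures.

Trapezoidal AUC_0→16.25:
  [0→0.5]: (0.0+628.5)/2 × 0.5 = 157.125
  [0.5→0.75]: (628.5+693.4)/2 × 0.25 = 165.2375
  [0.75→2.25]: (693.4+459.0)/2 × 1.5 = 864.3
  [2.25→3.75]: (459.0+240.3)/2 × 1.5 = 524.475
  [3.75→9.75]: (240.3+17.3)/2 × 6 = 772.8
  [9.75→15.75]: (17.3+1.2)/2 × 6 = 55.5
  [15.75→16.25]: (1.2+1.0)/2 × 0.5 = 0.55
  Sum = 2539.9875 ng/mL·hr
k_e = ln2 / t½ = 0.693147 / 1.58 = 0.4387 hr^-1
Extrapolated tail: C_last / k_e = 1.0 / 0.4387 = 2.279
AUC_0→∞ = 2539.9875 + 2.279 = 2542.2665 ng/mL·hr

AUC = 2540 ng/mL·hr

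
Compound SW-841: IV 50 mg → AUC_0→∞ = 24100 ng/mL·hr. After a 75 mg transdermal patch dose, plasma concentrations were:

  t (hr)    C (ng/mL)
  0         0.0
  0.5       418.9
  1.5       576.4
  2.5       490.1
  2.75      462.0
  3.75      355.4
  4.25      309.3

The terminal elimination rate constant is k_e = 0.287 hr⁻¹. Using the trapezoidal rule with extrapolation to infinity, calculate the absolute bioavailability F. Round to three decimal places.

Trapezoidal AUC_0→4.25 (transdermal patch):
  [0→0.5]: (0.0+418.9)/2 × 0.5 = 104.725
  [0.5→1.5]: (418.9+576.4)/2 × 1 = 497.65
  [1.5→2.5]: (576.4+490.1)/2 × 1 = 533.25
  [2.5→2.75]: (490.1+462.0)/2 × 0.25 = 119.0125
  [2.75→3.75]: (462.0+355.4)/2 × 1 = 408.7
  [3.75→4.25]: (355.4+309.3)/2 × 0.5 = 166.175
  Sum = 1829.5125 ng/mL·hr
Tail: C_last/k_e = 309.3/0.287 = 1077.700
AUC_0→∞ (transdermal patch) = 1829.5125 + 1077.700 = 2907.2125 ng/mL·hr
F = (AUC_ev/D_ev)/(AUC_iv/D_iv) = (2907.2125/75)/(24100/50) = 38.7628/482 = 0.0804

F = 0.080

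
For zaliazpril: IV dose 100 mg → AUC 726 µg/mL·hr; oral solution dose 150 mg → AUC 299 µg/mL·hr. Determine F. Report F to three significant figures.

F = (AUC_ev / D_ev) / (AUC_iv / D_iv)
  = (299/150) / (726/100)
  = 1.99333 / 7.26 = 0.2746

F = 0.275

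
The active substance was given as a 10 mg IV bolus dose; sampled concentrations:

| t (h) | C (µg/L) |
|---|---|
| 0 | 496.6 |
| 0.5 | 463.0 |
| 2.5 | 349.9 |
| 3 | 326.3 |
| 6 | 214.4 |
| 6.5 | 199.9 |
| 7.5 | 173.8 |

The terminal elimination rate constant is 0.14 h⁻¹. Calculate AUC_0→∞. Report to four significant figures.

AUC = 3565 µg/L·h

Trapezoidal AUC_0→7.5:
  [0→0.5]: (496.6+463.0)/2 × 0.5 = 239.9
  [0.5→2.5]: (463.0+349.9)/2 × 2 = 812.9
  [2.5→3]: (349.9+326.3)/2 × 0.5 = 169.05
  [3→6]: (326.3+214.4)/2 × 3 = 811.05
  [6→6.5]: (214.4+199.9)/2 × 0.5 = 103.575
  [6.5→7.5]: (199.9+173.8)/2 × 1 = 186.85
  Sum = 2323.325 µg/L·h
Extrapolated tail: C_last / k_e = 173.8 / 0.14 = 1241.429
AUC_0→∞ = 2323.325 + 1241.429 = 3564.754 µg/L·h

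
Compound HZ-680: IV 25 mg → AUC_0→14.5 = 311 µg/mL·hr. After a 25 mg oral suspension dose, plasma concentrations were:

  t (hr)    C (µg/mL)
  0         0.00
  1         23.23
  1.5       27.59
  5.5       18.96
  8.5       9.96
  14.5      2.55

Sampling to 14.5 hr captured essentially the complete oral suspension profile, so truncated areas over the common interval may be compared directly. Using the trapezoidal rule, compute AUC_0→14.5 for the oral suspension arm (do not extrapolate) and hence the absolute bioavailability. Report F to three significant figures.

F = 0.638

Trapezoidal AUC_0→14.5 (oral suspension):
  [0→1]: (0.00+23.23)/2 × 1 = 11.615
  [1→1.5]: (23.23+27.59)/2 × 0.5 = 12.705
  [1.5→5.5]: (27.59+18.96)/2 × 4 = 93.1
  [5.5→8.5]: (18.96+9.96)/2 × 3 = 43.38
  [8.5→14.5]: (9.96+2.55)/2 × 6 = 37.53
  Sum = 198.33 µg/mL·hr
F = (AUC_ev/D_ev)/(AUC_iv/D_iv) = (198.33/25)/(311/25) = 7.9332/12.44 = 0.6377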